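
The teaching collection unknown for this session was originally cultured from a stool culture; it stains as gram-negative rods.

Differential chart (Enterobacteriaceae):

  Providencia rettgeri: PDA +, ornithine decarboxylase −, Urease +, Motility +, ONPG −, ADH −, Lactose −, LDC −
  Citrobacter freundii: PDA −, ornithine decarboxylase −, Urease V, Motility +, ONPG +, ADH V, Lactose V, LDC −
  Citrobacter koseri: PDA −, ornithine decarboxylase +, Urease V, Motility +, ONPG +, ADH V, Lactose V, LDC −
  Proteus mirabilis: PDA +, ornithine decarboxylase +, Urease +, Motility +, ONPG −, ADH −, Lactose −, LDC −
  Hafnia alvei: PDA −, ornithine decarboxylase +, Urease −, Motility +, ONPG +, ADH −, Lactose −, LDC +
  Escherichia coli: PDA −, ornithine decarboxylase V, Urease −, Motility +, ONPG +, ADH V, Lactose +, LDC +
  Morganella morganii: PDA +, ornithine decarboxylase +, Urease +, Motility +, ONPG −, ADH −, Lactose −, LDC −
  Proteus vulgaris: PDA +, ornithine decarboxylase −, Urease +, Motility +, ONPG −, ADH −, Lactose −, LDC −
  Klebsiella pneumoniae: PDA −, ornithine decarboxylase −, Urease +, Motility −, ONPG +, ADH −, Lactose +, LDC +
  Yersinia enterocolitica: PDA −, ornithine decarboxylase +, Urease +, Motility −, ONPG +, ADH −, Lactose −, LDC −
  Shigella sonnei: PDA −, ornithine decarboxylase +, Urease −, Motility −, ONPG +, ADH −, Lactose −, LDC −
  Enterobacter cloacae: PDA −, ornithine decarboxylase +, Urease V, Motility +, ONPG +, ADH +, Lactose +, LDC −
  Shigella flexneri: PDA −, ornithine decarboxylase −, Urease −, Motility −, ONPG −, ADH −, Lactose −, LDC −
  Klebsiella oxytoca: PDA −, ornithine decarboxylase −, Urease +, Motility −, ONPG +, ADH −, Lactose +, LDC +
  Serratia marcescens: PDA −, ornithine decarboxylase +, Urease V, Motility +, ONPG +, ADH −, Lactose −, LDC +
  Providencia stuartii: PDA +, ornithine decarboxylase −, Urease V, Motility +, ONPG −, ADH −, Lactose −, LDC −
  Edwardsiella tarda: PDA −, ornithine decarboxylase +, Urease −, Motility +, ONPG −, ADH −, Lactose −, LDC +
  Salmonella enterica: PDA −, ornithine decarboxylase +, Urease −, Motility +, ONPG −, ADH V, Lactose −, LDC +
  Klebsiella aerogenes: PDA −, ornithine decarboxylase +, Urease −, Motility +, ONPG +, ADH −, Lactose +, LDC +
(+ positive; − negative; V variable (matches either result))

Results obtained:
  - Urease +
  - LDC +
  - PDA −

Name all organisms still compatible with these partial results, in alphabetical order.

LDC +: excludes 11 organisms — 8 left.
Urease +: excludes 5 organisms — 3 left.
PDA −: all 3 remaining candidates are consistent.

Klebsiella oxytoca, Klebsiella pneumoniae, Serratia marcescens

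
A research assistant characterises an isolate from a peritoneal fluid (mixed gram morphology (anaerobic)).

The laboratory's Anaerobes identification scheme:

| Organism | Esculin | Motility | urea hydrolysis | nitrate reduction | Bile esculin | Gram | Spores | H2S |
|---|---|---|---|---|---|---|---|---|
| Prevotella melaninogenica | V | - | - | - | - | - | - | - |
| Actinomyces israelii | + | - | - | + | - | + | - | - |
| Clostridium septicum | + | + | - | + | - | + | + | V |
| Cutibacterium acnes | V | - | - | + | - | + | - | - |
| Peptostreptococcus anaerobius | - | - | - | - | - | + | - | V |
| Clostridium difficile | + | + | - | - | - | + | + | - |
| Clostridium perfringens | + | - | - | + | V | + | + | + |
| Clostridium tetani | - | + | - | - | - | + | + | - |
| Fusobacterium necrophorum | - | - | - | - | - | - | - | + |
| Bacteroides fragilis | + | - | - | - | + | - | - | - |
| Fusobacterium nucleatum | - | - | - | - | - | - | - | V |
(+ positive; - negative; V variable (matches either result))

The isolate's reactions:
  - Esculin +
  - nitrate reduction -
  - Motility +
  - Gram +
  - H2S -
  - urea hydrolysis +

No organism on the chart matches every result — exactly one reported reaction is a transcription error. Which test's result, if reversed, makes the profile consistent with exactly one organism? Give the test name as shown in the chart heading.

As reported, no row in the chart matches all 6 reactions.
Reversing nitrate reduction → still no organism matches.
Reversing Motility → still no organism matches.
Reversing Esculin → still no organism matches.
Reversing H2S → still no organism matches.
Reversing Gram → still no organism matches.
Reversing urea hydrolysis (to -) → unique match: Clostridium difficile.

urea hydrolysis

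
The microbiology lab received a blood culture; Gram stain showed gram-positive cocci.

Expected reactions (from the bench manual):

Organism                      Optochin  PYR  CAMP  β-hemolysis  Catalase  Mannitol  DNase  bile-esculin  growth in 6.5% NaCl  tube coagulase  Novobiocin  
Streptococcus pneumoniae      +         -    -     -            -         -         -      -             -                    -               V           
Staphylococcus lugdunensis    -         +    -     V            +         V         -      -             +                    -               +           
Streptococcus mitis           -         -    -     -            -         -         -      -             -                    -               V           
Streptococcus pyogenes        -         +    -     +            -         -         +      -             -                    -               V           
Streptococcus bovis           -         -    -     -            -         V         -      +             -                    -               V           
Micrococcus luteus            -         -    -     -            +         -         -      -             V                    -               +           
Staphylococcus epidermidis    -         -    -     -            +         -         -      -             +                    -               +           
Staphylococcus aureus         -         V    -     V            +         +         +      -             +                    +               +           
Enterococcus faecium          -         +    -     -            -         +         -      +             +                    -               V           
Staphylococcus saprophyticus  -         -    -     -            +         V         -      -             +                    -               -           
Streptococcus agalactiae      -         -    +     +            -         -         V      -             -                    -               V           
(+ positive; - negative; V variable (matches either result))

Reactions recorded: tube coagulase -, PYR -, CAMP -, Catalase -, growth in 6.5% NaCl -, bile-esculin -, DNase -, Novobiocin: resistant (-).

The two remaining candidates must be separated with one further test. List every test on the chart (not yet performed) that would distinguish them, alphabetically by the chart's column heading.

Optochin

CAMP -: excludes Streptococcus agalactiae — 10 left.
growth in 6.5% NaCl -: excludes 5 organisms — 5 left.
DNase -: excludes Streptococcus pyogenes — 4 left.
PYR -: all 4 remaining candidates are consistent.
Catalase -: excludes Micrococcus luteus — 3 left.
Novobiocin -: all 3 remaining candidates are consistent.
tube coagulase -: all 3 remaining candidates are consistent.
bile-esculin -: excludes Streptococcus bovis — 2 left.
Two candidates remain: Streptococcus mitis and Streptococcus pneumoniae.
  Optochin: Streptococcus mitis -, Streptococcus pneumoniae + — discriminates.
  β-hemolysis: - vs - — same for both, does not separate.
  Mannitol: - vs - — same for both, does not separate.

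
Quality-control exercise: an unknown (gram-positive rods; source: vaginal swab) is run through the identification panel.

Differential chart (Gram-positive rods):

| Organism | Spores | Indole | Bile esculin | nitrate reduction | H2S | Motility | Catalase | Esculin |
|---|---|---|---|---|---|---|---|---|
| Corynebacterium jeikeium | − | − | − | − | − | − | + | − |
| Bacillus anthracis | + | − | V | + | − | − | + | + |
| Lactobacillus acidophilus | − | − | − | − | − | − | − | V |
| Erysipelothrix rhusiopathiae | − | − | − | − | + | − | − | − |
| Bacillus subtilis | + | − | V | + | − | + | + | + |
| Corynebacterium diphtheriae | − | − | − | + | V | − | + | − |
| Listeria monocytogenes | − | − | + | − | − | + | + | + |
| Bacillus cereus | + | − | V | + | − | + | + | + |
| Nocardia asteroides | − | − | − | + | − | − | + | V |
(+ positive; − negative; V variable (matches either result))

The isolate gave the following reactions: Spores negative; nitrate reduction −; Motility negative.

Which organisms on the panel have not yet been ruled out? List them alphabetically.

Spores −: excludes Bacillus anthracis, Bacillus subtilis, Bacillus cereus — 6 left.
nitrate reduction −: excludes Corynebacterium diphtheriae, Nocardia asteroides — 4 left.
Motility −: excludes Listeria monocytogenes — 3 left.

Corynebacterium jeikeium, Erysipelothrix rhusiopathiae, Lactobacillus acidophilus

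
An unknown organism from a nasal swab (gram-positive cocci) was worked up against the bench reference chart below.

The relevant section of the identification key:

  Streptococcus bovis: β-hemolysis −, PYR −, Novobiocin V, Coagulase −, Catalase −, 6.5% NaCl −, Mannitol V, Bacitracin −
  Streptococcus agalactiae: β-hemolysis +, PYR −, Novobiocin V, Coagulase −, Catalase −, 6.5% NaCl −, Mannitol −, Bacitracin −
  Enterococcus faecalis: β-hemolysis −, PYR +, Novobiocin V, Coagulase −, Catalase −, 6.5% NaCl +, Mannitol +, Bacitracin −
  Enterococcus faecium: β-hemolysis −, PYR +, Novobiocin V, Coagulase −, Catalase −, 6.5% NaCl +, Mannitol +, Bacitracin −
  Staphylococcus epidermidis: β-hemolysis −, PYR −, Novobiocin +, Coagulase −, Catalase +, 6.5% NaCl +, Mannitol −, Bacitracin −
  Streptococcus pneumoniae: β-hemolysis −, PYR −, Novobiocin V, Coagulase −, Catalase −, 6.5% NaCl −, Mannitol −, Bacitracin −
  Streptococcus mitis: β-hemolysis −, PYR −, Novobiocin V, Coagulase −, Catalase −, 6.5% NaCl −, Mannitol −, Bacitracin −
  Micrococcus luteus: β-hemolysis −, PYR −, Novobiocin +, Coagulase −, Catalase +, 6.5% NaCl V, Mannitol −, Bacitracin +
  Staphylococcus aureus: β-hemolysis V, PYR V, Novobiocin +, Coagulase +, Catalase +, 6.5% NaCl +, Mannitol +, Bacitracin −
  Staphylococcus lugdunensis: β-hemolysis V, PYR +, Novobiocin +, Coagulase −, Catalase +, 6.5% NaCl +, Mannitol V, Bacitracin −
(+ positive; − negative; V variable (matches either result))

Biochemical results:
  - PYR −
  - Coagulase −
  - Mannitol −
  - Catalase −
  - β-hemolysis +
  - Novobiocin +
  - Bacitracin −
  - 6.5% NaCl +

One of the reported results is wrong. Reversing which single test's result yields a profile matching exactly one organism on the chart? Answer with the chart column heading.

6.5% NaCl

As reported, no row in the chart matches all 8 reactions.
Reversing Novobiocin → still no organism matches.
Reversing 6.5% NaCl (to −) → unique match: Streptococcus agalactiae.
Reversing Coagulase → still no organism matches.
Reversing Catalase → still no organism matches.
Reversing Bacitracin → still no organism matches.
Reversing Mannitol → still no organism matches.
Reversing β-hemolysis → still no organism matches.
Reversing PYR → still no organism matches.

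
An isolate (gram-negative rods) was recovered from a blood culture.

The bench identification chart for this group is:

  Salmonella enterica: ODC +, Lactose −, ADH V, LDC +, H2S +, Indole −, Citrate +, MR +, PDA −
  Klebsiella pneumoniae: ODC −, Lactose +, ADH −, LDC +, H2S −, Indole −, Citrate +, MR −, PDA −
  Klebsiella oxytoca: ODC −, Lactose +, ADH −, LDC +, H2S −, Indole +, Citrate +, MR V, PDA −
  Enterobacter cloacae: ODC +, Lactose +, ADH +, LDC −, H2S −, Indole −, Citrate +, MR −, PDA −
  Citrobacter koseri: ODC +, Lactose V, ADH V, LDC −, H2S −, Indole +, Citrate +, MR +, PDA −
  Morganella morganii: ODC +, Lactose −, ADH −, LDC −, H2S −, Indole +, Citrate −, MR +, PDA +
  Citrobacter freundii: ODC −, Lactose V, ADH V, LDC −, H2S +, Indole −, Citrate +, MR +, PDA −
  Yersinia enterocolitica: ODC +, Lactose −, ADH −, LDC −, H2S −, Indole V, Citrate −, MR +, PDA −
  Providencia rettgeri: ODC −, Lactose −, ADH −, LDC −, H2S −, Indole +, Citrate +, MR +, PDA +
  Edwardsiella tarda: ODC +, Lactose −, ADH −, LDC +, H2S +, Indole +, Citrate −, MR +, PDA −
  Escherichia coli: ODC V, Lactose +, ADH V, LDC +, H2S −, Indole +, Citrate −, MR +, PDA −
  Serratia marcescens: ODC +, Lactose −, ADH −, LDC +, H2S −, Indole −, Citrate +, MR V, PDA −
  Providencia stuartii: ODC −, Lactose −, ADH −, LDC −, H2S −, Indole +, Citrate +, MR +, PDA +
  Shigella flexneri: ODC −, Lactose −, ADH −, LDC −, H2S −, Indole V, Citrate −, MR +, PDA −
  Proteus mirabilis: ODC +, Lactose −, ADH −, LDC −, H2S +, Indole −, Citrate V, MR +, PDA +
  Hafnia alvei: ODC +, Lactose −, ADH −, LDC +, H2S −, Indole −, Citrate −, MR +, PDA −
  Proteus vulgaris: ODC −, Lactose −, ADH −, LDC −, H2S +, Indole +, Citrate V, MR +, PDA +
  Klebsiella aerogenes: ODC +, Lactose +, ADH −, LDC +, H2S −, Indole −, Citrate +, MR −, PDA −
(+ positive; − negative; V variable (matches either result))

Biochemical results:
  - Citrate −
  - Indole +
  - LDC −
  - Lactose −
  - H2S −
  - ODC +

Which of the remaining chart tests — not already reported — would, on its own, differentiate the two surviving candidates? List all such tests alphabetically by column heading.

PDA

LDC −: excludes 8 organisms — 10 left.
Lactose −: excludes Enterobacter cloacae — 9 left.
Citrate −: excludes Citrobacter koseri, Citrobacter freundii, Providencia rettgeri, Providencia stuartii — 5 left.
Indole +: excludes Proteus mirabilis — 4 left.
H2S −: excludes Proteus vulgaris — 3 left.
ODC +: excludes Shigella flexneri — 2 left.
Two candidates remain: Morganella morganii and Yersinia enterocolitica.
  ADH: − vs − — same for both, does not separate.
  MR: + vs + — same for both, does not separate.
  PDA: Morganella morganii +, Yersinia enterocolitica − — discriminates.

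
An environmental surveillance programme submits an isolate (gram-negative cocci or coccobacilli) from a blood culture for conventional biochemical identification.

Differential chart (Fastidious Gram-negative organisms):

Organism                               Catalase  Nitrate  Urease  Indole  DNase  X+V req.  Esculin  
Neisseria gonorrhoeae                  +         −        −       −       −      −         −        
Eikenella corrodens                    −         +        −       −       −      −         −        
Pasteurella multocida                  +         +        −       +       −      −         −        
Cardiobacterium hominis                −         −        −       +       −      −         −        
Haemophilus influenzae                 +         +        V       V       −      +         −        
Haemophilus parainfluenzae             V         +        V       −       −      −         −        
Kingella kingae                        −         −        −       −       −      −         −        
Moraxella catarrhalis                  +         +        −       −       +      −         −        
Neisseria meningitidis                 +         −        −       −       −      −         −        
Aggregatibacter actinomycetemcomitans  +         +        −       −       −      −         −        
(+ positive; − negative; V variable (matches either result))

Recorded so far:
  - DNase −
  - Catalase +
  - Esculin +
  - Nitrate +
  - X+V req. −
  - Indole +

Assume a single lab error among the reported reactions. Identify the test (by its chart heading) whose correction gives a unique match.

As reported, no row in the chart matches all 6 reactions.
Reversing Nitrate → still no organism matches.
Reversing DNase → still no organism matches.
Reversing Catalase → still no organism matches.
Reversing Indole → still no organism matches.
Reversing Esculin (to −) → unique match: Pasteurella multocida.
Reversing X+V req. → still no organism matches.

Esculin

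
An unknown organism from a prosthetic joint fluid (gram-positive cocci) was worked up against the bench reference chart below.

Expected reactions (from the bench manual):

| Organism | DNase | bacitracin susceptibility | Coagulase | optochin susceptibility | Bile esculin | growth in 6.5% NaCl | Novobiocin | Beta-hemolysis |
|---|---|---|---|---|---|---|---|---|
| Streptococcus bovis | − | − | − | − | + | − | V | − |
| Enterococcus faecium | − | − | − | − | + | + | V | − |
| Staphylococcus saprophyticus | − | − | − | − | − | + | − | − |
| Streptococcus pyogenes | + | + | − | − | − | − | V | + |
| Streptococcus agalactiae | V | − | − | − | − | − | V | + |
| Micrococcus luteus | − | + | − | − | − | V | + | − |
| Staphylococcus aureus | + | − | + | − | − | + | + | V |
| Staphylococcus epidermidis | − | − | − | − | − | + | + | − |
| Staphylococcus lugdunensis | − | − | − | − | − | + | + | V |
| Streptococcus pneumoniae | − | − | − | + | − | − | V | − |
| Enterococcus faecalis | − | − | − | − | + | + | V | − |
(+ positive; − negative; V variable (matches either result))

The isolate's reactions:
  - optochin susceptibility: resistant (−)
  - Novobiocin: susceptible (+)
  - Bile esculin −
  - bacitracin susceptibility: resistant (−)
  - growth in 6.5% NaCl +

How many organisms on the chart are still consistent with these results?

bacitracin susceptibility −: excludes Streptococcus pyogenes, Micrococcus luteus — 9 left.
Novobiocin +: excludes Staphylococcus saprophyticus — 8 left.
optochin susceptibility −: excludes Streptococcus pneumoniae — 7 left.
growth in 6.5% NaCl +: excludes Streptococcus bovis, Streptococcus agalactiae — 5 left.
Bile esculin −: excludes Enterococcus faecium, Enterococcus faecalis — 3 left.
Still consistent: Staphylococcus aureus, Staphylococcus epidermidis, Staphylococcus lugdunensis.

3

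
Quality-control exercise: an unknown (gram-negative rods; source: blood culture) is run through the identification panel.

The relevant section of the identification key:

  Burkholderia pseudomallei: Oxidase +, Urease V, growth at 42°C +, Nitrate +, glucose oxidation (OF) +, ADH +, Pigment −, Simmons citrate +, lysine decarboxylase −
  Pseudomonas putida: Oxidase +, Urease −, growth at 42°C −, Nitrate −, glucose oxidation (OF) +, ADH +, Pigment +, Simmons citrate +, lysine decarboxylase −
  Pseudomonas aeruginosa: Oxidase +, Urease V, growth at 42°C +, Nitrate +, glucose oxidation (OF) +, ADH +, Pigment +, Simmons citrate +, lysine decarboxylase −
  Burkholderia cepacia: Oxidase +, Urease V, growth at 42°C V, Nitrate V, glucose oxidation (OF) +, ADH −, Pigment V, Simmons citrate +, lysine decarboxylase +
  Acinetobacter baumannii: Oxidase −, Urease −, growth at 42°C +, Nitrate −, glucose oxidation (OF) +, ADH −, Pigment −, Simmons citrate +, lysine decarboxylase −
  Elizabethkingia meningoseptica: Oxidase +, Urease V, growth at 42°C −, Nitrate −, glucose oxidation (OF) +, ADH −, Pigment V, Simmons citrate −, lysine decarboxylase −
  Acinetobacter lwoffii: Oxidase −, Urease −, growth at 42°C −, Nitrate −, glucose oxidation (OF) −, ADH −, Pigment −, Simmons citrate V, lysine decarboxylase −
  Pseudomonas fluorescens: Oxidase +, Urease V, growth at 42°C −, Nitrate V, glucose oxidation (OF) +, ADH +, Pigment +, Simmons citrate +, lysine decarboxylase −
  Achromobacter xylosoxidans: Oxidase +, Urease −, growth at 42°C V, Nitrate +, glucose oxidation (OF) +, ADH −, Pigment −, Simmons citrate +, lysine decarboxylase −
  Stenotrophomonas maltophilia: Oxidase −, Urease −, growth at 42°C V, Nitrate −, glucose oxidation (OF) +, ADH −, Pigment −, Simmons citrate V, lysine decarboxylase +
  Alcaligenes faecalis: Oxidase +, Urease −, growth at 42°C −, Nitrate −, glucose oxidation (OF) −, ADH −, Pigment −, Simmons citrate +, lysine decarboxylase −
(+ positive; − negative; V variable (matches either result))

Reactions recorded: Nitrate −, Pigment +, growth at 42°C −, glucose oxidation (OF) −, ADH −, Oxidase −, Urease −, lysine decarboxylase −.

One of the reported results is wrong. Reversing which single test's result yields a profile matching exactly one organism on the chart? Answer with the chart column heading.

As reported, no row in the chart matches all 8 reactions.
Reversing Oxidase → still no organism matches.
Reversing Nitrate → still no organism matches.
Reversing glucose oxidation (OF) → still no organism matches.
Reversing ADH → still no organism matches.
Reversing Pigment (to −) → unique match: Acinetobacter lwoffii.
Reversing growth at 42°C → still no organism matches.
Reversing lysine decarboxylase → still no organism matches.
Reversing Urease → still no organism matches.

Pigment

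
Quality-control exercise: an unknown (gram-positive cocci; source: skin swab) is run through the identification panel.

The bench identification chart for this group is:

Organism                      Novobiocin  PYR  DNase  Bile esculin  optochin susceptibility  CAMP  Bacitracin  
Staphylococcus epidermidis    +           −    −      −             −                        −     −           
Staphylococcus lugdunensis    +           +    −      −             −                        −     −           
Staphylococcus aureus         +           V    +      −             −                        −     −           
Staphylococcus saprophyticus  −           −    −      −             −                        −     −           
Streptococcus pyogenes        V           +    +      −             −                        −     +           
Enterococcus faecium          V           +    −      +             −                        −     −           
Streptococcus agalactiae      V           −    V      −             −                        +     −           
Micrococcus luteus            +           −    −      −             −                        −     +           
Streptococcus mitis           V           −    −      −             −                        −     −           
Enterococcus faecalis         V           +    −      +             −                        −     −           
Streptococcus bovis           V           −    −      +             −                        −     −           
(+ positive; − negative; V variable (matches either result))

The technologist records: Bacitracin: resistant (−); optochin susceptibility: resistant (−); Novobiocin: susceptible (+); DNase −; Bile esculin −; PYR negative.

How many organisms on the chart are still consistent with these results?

3

Bile esculin −: excludes Enterococcus faecium, Enterococcus faecalis, Streptococcus bovis — 8 left.
DNase −: excludes Staphylococcus aureus, Streptococcus pyogenes — 6 left.
Bacitracin −: excludes Micrococcus luteus — 5 left.
optochin susceptibility −: all 5 remaining candidates are consistent.
Novobiocin +: excludes Staphylococcus saprophyticus — 4 left.
PYR −: excludes Staphylococcus lugdunensis — 3 left.
Still consistent: Staphylococcus epidermidis, Streptococcus agalactiae, Streptococcus mitis.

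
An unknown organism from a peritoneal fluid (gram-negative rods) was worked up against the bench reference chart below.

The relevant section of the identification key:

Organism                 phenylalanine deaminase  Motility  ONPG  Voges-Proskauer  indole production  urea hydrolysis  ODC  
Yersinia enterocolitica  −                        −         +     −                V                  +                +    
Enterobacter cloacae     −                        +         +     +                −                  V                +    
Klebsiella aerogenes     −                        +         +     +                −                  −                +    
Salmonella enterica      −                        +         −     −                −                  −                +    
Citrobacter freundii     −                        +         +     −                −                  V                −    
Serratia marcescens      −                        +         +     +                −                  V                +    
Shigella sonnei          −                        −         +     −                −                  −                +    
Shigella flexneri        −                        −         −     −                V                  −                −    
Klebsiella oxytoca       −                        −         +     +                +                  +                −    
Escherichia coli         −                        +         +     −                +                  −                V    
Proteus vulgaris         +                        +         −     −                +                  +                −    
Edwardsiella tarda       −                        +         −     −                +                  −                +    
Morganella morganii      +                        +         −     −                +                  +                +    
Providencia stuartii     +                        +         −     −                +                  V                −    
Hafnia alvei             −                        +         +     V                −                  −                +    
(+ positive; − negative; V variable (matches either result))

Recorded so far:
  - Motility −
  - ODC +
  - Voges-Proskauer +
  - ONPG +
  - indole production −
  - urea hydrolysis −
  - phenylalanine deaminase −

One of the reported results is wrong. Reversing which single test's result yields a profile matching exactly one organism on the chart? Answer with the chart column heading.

Voges-Proskauer

As reported, no row in the chart matches all 7 reactions.
Reversing Motility → 4 organisms match (not unique).
Reversing ODC → still no organism matches.
Reversing urea hydrolysis → still no organism matches.
Reversing Voges-Proskauer (to −) → unique match: Shigella sonnei.
Reversing indole production → still no organism matches.
Reversing phenylalanine deaminase → still no organism matches.
Reversing ONPG → still no organism matches.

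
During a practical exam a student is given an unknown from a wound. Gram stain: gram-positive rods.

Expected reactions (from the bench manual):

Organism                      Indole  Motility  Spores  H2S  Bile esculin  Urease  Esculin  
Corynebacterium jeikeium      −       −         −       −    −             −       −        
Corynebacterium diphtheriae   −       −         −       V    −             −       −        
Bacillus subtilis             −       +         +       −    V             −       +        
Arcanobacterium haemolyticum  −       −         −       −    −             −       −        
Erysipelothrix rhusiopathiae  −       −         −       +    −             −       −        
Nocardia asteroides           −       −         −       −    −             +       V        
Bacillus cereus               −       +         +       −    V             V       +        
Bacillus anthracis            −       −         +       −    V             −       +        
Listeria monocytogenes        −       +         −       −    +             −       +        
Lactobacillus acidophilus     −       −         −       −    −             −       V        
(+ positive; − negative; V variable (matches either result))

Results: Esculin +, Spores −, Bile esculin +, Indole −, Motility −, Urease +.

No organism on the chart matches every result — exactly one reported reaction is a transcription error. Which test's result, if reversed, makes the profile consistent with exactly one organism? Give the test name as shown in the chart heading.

Bile esculin

As reported, no row in the chart matches all 6 reactions.
Reversing Motility → still no organism matches.
Reversing Spores → still no organism matches.
Reversing Indole → still no organism matches.
Reversing Bile esculin (to −) → unique match: Nocardia asteroides.
Reversing Urease → still no organism matches.
Reversing Esculin → still no organism matches.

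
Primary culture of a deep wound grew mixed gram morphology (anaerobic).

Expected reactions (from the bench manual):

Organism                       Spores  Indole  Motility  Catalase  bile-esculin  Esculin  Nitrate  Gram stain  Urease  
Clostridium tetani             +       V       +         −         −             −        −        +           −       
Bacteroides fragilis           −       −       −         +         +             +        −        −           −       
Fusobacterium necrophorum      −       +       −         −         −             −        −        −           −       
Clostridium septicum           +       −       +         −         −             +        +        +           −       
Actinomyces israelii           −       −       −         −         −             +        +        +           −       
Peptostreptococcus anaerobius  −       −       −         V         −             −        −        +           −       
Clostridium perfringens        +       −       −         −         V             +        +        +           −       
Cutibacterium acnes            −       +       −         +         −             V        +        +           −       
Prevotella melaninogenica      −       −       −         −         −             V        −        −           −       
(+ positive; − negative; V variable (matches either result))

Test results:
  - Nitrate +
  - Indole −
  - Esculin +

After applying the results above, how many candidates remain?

3

Esculin +: excludes Clostridium tetani, Fusobacterium necrophorum, Peptostreptococcus anaerobius — 6 left.
Indole −: excludes Cutibacterium acnes — 5 left.
Nitrate +: excludes Bacteroides fragilis, Prevotella melaninogenica — 3 left.
Still consistent: Actinomyces israelii, Clostridium perfringens, Clostridium septicum.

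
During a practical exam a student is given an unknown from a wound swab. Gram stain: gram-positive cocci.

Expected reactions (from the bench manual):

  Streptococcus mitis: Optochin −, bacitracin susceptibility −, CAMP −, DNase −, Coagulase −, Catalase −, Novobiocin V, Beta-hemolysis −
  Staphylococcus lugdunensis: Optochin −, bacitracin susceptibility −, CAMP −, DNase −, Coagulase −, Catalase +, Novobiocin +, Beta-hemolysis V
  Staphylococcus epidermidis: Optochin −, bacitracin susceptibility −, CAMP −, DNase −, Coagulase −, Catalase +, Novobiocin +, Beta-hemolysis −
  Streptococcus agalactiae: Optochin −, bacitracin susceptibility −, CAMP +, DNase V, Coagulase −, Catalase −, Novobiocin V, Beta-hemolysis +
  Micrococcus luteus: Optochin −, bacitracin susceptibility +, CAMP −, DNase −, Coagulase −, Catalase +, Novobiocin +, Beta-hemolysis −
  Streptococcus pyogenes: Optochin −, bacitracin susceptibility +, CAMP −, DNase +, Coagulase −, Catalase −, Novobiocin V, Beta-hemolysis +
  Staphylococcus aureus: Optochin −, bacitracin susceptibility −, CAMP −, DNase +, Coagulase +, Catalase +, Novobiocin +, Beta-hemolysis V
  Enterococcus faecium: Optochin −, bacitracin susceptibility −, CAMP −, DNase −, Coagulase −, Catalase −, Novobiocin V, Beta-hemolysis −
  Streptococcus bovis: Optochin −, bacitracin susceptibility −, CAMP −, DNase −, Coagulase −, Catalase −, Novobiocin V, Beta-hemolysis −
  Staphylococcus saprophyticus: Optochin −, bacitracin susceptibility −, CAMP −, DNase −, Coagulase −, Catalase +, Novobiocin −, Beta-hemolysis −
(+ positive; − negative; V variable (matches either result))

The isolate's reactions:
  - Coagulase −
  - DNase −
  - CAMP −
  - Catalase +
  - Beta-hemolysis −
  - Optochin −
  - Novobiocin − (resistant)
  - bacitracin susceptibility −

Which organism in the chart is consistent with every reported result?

Staphylococcus saprophyticus

Beta-hemolysis −: excludes Streptococcus agalactiae, Streptococcus pyogenes — 8 left.
DNase −: excludes Staphylococcus aureus — 7 left.
Optochin −: all 7 remaining candidates are consistent.
CAMP −: all 7 remaining candidates are consistent.
Coagulase −: all 7 remaining candidates are consistent.
bacitracin susceptibility −: excludes Micrococcus luteus — 6 left.
Novobiocin −: excludes Staphylococcus lugdunensis, Staphylococcus epidermidis — 4 left.
Catalase +: excludes Streptococcus mitis, Enterococcus faecium, Streptococcus bovis — 1 left.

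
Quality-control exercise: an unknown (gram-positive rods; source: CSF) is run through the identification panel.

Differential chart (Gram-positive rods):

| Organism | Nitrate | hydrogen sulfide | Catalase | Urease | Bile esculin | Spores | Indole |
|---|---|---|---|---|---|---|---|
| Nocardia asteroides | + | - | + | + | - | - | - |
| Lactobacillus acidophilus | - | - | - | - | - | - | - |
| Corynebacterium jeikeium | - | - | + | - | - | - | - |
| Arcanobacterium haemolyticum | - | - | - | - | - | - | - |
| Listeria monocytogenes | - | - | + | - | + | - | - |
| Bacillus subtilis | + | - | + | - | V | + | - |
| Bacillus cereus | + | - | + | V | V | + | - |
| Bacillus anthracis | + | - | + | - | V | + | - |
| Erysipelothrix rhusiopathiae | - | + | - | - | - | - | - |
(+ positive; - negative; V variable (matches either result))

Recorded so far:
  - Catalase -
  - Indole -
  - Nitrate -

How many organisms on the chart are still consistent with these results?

Catalase -: excludes 6 organisms — 3 left.
Nitrate -: all 3 remaining candidates are consistent.
Indole -: all 3 remaining candidates are consistent.
Still consistent: Arcanobacterium haemolyticum, Erysipelothrix rhusiopathiae, Lactobacillus acidophilus.

3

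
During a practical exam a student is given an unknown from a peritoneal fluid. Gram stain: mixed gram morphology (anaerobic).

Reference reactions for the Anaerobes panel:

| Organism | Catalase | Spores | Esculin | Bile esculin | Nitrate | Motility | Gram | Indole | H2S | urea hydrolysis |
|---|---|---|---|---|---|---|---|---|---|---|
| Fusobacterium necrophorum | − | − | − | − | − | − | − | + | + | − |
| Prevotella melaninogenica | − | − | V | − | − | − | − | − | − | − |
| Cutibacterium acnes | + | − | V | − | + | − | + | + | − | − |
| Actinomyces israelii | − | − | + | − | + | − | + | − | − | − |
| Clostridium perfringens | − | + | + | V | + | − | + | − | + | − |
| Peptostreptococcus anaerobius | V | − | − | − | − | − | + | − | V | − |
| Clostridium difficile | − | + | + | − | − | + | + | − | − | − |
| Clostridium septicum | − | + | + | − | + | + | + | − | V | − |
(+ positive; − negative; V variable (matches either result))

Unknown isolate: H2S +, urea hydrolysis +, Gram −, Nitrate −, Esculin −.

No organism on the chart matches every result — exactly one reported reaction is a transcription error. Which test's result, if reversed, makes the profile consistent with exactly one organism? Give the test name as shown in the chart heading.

urea hydrolysis

As reported, no row in the chart matches all 5 reactions.
Reversing H2S → still no organism matches.
Reversing Nitrate → still no organism matches.
Reversing Gram → still no organism matches.
Reversing Esculin → still no organism matches.
Reversing urea hydrolysis (to −) → unique match: Fusobacterium necrophorum.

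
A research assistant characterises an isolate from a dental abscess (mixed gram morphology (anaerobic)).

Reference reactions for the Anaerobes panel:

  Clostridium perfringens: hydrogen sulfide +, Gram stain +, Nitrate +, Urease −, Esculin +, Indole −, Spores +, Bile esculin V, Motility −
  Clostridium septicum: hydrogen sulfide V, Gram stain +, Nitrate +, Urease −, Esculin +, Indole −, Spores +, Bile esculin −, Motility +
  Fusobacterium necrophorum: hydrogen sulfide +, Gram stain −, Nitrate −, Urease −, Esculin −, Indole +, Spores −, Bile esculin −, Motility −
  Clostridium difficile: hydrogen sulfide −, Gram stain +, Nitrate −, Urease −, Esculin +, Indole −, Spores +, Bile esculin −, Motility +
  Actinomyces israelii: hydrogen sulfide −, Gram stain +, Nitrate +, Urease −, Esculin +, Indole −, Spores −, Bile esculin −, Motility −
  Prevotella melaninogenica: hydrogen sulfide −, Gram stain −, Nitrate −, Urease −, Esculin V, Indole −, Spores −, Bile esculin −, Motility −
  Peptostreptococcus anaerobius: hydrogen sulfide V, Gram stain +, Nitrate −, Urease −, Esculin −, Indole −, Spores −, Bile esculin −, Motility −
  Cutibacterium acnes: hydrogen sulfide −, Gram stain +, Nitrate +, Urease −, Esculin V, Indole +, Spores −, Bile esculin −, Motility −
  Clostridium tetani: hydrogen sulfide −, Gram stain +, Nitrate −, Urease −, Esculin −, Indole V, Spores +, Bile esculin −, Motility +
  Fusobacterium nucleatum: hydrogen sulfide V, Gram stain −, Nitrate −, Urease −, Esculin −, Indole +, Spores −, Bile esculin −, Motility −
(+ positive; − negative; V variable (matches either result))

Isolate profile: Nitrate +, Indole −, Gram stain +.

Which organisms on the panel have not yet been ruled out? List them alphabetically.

Gram stain +: excludes Fusobacterium necrophorum, Prevotella melaninogenica, Fusobacterium nucleatum — 7 left.
Nitrate +: excludes Clostridium difficile, Peptostreptococcus anaerobius, Clostridium tetani — 4 left.
Indole −: excludes Cutibacterium acnes — 3 left.

Actinomyces israelii, Clostridium perfringens, Clostridium septicum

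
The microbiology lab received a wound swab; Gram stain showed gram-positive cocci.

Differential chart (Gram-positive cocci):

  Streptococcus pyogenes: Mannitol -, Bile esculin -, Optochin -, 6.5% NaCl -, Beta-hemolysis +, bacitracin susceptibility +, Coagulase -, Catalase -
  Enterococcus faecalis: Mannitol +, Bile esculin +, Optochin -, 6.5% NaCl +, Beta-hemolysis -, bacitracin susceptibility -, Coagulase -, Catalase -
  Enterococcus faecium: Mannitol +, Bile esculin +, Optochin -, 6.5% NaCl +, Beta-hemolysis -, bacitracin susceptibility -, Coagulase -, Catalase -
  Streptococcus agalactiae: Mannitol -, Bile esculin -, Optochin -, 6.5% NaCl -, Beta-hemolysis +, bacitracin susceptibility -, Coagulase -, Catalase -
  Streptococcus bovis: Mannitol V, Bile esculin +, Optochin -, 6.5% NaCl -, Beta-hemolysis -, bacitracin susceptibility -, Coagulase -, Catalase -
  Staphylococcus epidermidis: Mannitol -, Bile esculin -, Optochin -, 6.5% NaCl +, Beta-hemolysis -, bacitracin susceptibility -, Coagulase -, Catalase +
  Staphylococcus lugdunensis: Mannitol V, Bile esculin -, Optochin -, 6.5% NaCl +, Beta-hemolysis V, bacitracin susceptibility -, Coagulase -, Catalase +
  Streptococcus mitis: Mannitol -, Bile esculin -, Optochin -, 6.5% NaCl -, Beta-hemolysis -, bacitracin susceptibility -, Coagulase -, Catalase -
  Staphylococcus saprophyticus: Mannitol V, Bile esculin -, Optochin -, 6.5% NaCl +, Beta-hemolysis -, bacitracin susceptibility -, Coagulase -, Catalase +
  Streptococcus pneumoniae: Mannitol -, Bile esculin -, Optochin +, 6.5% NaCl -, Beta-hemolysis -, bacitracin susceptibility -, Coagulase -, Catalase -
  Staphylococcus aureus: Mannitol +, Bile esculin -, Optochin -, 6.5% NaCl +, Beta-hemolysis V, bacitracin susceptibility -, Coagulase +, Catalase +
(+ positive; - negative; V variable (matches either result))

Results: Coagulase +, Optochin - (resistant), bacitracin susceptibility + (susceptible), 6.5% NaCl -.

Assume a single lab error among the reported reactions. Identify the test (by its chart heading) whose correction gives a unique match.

As reported, no row in the chart matches all 4 reactions.
Reversing 6.5% NaCl → still no organism matches.
Reversing bacitracin susceptibility → still no organism matches.
Reversing Optochin → still no organism matches.
Reversing Coagulase (to -) → unique match: Streptococcus pyogenes.

Coagulase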